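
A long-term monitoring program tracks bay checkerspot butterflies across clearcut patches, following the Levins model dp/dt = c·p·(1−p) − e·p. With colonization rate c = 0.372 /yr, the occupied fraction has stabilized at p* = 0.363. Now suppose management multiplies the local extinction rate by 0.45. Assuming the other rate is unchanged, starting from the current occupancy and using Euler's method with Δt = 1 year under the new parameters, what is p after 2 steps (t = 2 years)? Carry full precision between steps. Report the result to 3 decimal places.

0.457

Balance c(1−p*) = e gives e = 0.372×(1 − 0.36300) = 0.23696.
Starting from p₀ = 0.36300; update p ← p + (dp/dt)·Δt with the new parameters.
p: 0.36300 → 0.41031  (Δp = +0.04731)
p: 0.41031 → 0.45656  (Δp = +0.04625)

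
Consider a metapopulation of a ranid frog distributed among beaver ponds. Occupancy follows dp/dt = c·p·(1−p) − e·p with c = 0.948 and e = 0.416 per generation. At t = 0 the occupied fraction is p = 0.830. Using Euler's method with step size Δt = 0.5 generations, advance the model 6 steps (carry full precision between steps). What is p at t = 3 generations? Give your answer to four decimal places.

Update rule: p ← p + [c·p·(1−p) − e·p]·Δt with Δt = 0.5.
  1  |  dp/dt·Δt = -0.105759  |  p_1 = 0.724241
  2  |  dp/dt·Δt = -0.055977  |  p_2 = 0.668264
  3  |  dp/dt·Δt = -0.033919  |  p_3 = 0.634345
  4  |  dp/dt·Δt = -0.021999  |  p_4 = 0.612346
  5  |  dp/dt·Δt = -0.014851  |  p_5 = 0.597496
  6  |  dp/dt·Δt = -0.010285  |  p_6 = 0.587211

0.5872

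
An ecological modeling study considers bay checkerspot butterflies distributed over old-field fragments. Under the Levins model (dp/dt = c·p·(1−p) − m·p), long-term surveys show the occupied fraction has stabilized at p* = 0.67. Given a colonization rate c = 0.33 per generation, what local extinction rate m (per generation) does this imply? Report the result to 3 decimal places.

0.109

At equilibrium c(1−p*) = m.
m = 0.33 × (1 − 0.67) = 0.33 × 0.3300 = 0.1089.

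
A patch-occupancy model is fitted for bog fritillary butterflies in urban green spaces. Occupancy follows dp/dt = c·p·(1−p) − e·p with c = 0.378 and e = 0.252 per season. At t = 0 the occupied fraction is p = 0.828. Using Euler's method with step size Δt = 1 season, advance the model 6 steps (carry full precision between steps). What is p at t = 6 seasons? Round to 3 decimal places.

Update rule: p ← p + [c·p·(1−p) − e·p]·Δt with Δt = 1.
step 1: Δp = -0.15482, p = 0.67318
step 2: Δp = -0.08648, p = 0.58670
step 3: Δp = -0.05619, p = 0.53051
step 4: Δp = -0.03954, p = 0.49097
step 5: Δp = -0.02926, p = 0.46171
step 6: Δp = -0.02241, p = 0.43931

0.439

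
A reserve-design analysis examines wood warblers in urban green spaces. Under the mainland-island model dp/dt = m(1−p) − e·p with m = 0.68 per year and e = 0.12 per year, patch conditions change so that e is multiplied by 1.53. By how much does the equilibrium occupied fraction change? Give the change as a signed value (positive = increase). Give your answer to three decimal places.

Before: p* = 0.68/(0.68+0.12) = 0.8500.
After: m = 0.68, e = 0.1836; p* = 0.68/0.8636 = 0.7874.
Δp* = 0.7874 − 0.8500 = -0.0626.

-0.063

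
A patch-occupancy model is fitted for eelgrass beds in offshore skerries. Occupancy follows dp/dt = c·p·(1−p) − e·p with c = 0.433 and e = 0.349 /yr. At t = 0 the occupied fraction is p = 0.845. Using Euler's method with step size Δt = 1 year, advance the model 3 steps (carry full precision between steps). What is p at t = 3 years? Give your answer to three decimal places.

Update rule: p ← p + [c·p·(1−p) − e·p]·Δt with Δt = 1.
  1  |  dp/dt·Δt = -0.238193  |  p_1 = 0.606807
  2  |  dp/dt·Δt = -0.108465  |  p_2 = 0.498342
  3  |  dp/dt·Δt = -0.065673  |  p_3 = 0.432669

0.433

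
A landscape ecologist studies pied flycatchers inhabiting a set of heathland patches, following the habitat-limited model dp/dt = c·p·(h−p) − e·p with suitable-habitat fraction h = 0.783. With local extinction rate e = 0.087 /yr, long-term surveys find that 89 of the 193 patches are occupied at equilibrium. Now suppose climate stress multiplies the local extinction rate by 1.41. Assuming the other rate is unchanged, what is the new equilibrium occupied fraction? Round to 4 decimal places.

Observed p* = 89/193 = 0.46114.
Balance c(h−p*) = e gives c = e/(0.783 − 0.46114) = 0.087/0.32186 = 0.27030.
New p* = 0.783 − e/c = 0.783 − 0.12267/0.27030 = 0.32917.

0.3292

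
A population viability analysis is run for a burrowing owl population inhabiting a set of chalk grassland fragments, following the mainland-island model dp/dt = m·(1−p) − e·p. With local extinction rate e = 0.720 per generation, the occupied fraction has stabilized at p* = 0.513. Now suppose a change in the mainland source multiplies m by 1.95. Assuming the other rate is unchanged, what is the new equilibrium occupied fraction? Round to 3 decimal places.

Balance m(1−p*) = e·p* gives m = e·p*/(1−p*) = 0.720×0.51300/0.48700 = 0.75844.
New p* = m/(m+e) = 1.47896/(1.47896+0.72000) = 0.67257.

0.673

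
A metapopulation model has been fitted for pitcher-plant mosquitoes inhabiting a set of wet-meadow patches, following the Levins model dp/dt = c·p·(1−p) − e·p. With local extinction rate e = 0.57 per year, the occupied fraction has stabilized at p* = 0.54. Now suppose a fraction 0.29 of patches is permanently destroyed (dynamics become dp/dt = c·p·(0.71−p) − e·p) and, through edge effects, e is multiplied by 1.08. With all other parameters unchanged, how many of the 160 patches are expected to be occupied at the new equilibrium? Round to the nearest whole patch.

34

Balance c(1−p*) = e gives c = e/(1 − 0.54000) = 0.57/0.46000 = 1.23913.
New p* = 0.71 − e/c = 0.71 − 0.61560/1.23913 = 0.21320.
Expected occupied = 160 × 0.21320 = 34.11 ≈ 34.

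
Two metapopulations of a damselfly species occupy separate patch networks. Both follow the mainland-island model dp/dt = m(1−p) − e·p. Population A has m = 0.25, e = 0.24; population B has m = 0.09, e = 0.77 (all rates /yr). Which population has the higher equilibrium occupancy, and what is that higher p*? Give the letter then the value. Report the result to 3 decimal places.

A, 0.510

A: p*_A = m/(m+e) = 0.25/0.4900 = 0.5102.
B: p*_B = 0.09/0.8600 = 0.1047.
A is higher at 0.5102.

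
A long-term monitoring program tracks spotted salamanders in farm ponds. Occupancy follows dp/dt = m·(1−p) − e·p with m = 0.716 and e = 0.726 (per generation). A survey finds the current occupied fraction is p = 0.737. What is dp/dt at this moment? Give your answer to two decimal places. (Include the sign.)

-0.35

Colonization term: m·(1−p) = 0.716×0.2630 = 0.18831.
Extinction term: e·p = 0.53506.
dp/dt = 0.18831 − 0.53506 = -0.34675.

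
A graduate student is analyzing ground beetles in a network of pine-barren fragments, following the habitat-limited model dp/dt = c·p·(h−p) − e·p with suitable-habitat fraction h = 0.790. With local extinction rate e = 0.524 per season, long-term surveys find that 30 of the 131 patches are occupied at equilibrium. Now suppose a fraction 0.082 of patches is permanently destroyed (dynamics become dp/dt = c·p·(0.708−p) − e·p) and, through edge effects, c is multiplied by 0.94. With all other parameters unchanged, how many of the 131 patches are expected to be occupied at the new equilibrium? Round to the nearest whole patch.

Observed p* = 30/131 = 0.22901.
Balance c(h−p*) = e gives c = e/(0.79 − 0.22901) = 0.524/0.56099 = 0.93406.
New p* = 0.708 − e/c = 0.708 − 0.52400/0.87802 = 0.11120.
Expected occupied = 131 × 0.11120 = 14.57 ≈ 15.

15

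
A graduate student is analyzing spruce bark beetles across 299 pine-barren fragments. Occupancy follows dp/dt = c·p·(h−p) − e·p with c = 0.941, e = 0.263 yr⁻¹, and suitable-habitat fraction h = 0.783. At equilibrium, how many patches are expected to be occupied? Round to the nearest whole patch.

p* = h − e/c = 0.783 − 0.2795 = 0.5035.
Expected occupied patches = N × p* = 299 × 0.5035 = 150.55 ≈ 151.

151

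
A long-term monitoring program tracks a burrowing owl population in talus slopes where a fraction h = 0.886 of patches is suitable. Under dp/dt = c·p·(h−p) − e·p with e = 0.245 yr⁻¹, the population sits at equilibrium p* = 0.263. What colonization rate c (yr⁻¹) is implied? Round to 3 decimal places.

0.393

At equilibrium c(h−p*) = e, so c = e/(h−p*).
c = 0.245/(0.886 − 0.263) = 0.245/0.6230 = 0.3933.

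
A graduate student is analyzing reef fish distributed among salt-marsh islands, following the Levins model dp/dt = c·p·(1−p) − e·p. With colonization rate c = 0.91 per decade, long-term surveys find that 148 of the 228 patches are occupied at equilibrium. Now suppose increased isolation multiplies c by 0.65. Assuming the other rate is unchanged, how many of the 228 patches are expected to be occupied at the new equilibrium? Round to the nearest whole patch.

Observed p* = 148/228 = 0.64912.
Balance c(1−p*) = e gives e = 0.91×(1 − 0.64912) = 0.31930.
New p* = 1 − e/c = 1 − 0.31930/0.59150 = 0.46019.
Expected occupied = 228 × 0.46019 = 104.92 ≈ 105.

105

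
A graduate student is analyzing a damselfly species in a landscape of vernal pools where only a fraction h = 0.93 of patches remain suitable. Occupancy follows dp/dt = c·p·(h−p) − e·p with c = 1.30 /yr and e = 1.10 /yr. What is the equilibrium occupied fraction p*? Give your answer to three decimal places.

Setting dp/dt = 0 and dividing by p* gives c·(h−p*) = e.
So p* = h − e/c = 0.93 − 1.10/1.30 = 0.93 − 0.8462 = 0.0838.

0.084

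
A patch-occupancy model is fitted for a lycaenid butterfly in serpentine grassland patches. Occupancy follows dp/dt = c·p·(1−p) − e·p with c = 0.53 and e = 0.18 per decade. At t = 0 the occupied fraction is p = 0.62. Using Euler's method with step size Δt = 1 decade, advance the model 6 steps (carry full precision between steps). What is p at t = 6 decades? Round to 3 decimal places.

0.657

Update rule: p ← p + [c·p·(1−p) − e·p]·Δt with Δt = 1.
t = 1: p = 0.62000 + (+0.01327) = 0.63327
t = 2: p = 0.63327 + (+0.00910) = 0.64237
t = 3: p = 0.64237 + (+0.00613) = 0.64850
t = 4: p = 0.64850 + (+0.00408) = 0.65258
t = 5: p = 0.65258 + (+0.00270) = 0.65528
t = 6: p = 0.65528 + (+0.00177) = 0.65705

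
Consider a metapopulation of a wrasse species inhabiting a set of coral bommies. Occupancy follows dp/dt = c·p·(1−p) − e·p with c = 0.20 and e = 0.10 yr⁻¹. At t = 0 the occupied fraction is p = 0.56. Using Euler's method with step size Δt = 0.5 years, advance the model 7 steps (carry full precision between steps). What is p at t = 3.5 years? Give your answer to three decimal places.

0.540

Update rule: p ← p + [c·p·(1−p) − e·p]·Δt with Δt = 0.5.
p: 0.56000 → 0.55664  (Δp = -0.00336)
p: 0.55664 → 0.55349  (Δp = -0.00315)
p: 0.55349 → 0.55053  (Δp = -0.00296)
p: 0.55053 → 0.54775  (Δp = -0.00278)
p: 0.54775 → 0.54513  (Δp = -0.00262)
p: 0.54513 → 0.54267  (Δp = -0.00246)
p: 0.54267 → 0.54035  (Δp = -0.00232)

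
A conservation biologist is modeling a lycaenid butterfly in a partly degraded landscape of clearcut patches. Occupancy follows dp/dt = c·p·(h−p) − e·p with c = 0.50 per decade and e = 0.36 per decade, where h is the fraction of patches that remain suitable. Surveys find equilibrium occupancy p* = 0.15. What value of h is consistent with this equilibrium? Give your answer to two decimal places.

At equilibrium c(h−p*) = e, so h = p* + e/c.
h = 0.15 + 0.36/0.50 = 0.15 + 0.7200 = 0.8700.

0.87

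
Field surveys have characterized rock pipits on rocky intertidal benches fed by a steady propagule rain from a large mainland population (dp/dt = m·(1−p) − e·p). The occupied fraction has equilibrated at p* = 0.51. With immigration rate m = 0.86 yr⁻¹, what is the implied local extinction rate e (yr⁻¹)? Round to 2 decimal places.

At equilibrium m(1−p*) = e·p*, so e = m(1−p*)/p*.
e = 0.86 × 0.4900 / 0.51 = 0.8263.

0.83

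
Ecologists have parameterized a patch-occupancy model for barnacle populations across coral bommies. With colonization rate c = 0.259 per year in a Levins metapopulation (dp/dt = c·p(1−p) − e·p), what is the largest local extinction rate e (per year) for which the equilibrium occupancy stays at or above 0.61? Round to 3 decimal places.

1 − e/c ≥ 0.61 ⇒ e ≤ c(1 − 0.61) = 0.259 × 0.3900.
e_max = 0.1010.

0.101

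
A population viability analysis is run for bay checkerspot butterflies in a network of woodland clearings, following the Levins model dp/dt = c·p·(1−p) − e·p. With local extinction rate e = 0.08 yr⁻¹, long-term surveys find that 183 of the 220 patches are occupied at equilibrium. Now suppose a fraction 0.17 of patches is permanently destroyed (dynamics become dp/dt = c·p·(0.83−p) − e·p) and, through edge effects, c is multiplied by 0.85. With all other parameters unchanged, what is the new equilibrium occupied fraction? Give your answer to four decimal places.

0.6321

Observed p* = 183/220 = 0.83182.
Balance c(1−p*) = e gives c = e/(1 − 0.83182) = 0.08/0.16818 = 0.47568.
New p* = 0.83 − e/c = 0.83 − 0.08000/0.40433 = 0.63214.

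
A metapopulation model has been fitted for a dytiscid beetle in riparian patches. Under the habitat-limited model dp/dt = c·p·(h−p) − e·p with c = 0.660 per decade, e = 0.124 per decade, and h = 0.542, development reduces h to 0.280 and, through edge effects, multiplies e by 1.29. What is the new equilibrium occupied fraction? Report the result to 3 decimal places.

0.038

Before: p* = h − e/c = 0.542 − 0.124/0.660 = 0.542 − 0.1879 = 0.3541.
After: c = 0.66, e = 0.15996, h = 0.280; p* = 0.280 − 0.15996/0.66 = 0.0376.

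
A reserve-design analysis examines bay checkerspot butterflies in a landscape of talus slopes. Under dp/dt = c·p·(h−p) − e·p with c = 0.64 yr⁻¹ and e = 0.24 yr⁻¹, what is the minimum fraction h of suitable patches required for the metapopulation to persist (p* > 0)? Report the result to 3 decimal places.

0.375

p* = h − e/c is positive only when h > e/c.
h_min = e/c = 0.24/0.64 = 0.3750.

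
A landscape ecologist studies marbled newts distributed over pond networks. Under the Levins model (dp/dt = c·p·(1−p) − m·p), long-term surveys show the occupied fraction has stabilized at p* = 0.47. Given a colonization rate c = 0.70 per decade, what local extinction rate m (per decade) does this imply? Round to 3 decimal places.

0.371

At equilibrium c(1−p*) = m.
m = 0.70 × (1 − 0.47) = 0.70 × 0.5300 = 0.3710.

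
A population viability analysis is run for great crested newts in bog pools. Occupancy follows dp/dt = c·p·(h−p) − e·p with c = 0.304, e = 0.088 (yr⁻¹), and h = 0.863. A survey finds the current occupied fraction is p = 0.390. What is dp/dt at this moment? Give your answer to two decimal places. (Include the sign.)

Colonization term: c·p·(h−p) = 0.304×0.390×0.4730 = 0.05608.
Extinction term: e·p = 0.03432.
dp/dt = 0.05608 − 0.03432 = 0.02176.

0.02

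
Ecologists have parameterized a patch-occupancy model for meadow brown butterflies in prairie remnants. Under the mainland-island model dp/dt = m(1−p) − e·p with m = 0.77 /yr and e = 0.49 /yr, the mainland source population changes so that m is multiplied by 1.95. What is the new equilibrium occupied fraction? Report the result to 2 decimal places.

Before: p* = 0.77/(0.77+0.49) = 0.6111.
After: m = 1.5015, e = 0.49; p* = 1.5015/1.9915 = 0.7540.

0.75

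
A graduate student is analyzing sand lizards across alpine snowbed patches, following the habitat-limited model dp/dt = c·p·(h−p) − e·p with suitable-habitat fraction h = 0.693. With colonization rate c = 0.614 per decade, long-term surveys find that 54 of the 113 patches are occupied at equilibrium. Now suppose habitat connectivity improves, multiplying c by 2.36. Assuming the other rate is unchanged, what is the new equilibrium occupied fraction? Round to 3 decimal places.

Observed p* = 54/113 = 0.47788.
Balance c(h−p*) = e gives e = 0.614×(0.693 − 0.47788) = 0.13208.
New p* = 0.693 − e/c = 0.693 − 0.13208/1.44904 = 0.60185.

0.602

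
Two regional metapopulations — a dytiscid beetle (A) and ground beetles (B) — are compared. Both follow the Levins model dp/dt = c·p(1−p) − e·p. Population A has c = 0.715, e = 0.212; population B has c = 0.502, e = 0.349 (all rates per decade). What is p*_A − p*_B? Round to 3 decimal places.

A: p*_A = 1 − 0.212/0.715 = 0.7035.
B: p*_B = 1 − 0.349/0.502 = 0.3048.
p*_A − p*_B = 0.7035 − 0.3048 = 0.3987.

0.399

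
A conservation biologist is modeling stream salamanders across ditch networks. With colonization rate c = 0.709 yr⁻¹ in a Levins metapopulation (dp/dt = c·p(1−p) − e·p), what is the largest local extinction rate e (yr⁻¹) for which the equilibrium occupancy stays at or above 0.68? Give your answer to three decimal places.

0.227

1 − e/c ≥ 0.68 ⇒ e ≤ c(1 − 0.68) = 0.709 × 0.3200.
e_max = 0.2269.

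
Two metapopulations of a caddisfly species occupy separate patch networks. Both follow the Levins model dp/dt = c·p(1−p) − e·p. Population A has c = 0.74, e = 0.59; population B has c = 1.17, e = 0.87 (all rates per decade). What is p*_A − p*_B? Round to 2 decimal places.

A: p*_A = 1 − 0.59/0.74 = 0.2027.
B: p*_B = 1 − 0.87/1.17 = 0.2564.
p*_A − p*_B = 0.2027 − 0.2564 = -0.0537.

-0.05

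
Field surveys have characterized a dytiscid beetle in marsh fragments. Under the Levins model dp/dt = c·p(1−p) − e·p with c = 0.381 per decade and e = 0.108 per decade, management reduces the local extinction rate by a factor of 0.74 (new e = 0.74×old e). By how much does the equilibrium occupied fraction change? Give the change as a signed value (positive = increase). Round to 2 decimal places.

Before: p* = 1 − 0.108/0.381 = 0.7165.
After the change, c = 0.381, e = 0.07992, so p* = 1 − 0.07992/0.381 = 0.7902.
Δp* = 0.7902 − 0.7165 = +0.0737.

0.07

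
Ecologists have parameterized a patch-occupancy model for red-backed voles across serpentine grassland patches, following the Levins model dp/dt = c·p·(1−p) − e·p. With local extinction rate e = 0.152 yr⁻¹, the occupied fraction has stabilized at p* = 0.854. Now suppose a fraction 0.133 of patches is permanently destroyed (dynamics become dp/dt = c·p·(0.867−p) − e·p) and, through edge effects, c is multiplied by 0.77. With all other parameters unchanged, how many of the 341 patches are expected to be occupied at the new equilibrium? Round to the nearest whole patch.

Balance c(1−p*) = e gives c = e/(1 − 0.85400) = 0.152/0.14600 = 1.04110.
New p* = 0.867 − e/c = 0.867 − 0.15200/0.80165 = 0.67739.
Expected occupied = 341 × 0.67739 = 230.99 ≈ 231.

231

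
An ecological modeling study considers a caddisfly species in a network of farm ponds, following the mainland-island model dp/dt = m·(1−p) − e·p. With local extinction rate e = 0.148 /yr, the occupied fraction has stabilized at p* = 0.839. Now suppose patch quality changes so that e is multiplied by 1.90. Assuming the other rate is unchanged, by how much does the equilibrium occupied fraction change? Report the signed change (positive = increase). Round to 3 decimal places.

Balance m(1−p*) = e·p* gives m = e·p*/(1−p*) = 0.148×0.83900/0.16100 = 0.77125.
New p* = m/(m+e) = 0.77125/(0.77125+0.28120) = 0.73281.
Δp* = 0.73281 − 0.83900 = -0.10619.

-0.106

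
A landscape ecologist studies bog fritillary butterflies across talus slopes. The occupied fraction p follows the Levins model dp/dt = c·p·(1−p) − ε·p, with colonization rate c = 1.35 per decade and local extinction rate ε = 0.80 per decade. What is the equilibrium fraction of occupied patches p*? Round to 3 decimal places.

Setting dp/dt = 0 and dividing through by p* gives c·(1−p*) = ε.
So p* = 1 − ε/c = 1 − 0.80/1.35 = 1 − 0.5926 = 0.4074.

0.407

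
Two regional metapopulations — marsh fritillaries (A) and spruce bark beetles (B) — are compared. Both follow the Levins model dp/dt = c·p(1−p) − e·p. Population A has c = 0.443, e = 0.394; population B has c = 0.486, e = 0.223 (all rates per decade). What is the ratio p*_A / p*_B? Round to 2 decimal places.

0.20

A: p*_A = 1 − 0.394/0.443 = 0.1106.
B: p*_B = 1 − 0.223/0.486 = 0.5412.
p*_A / p*_B = 0.1106/0.5412 = 0.2044.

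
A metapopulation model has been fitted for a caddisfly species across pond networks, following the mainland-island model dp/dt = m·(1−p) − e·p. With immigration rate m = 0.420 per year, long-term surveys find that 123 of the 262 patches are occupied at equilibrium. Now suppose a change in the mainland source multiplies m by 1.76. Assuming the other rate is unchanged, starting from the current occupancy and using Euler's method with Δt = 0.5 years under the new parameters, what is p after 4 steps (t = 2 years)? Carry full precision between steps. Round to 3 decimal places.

0.606

Observed p* = 123/262 = 0.46947.
Balance m(1−p*) = e·p* gives e = m(1−p*)/p* = 0.420×0.53053/0.46947 = 0.47463.
Starting from p₀ = 0.46947; update p ← p + (dp/dt)·Δt with the new parameters.
p: 0.46947 → 0.55414  (Δp = +0.08467)
p: 0.55414 → 0.58742  (Δp = +0.03328)
p: 0.58742 → 0.60051  (Δp = +0.01308)
p: 0.60051 → 0.60565  (Δp = +0.00514)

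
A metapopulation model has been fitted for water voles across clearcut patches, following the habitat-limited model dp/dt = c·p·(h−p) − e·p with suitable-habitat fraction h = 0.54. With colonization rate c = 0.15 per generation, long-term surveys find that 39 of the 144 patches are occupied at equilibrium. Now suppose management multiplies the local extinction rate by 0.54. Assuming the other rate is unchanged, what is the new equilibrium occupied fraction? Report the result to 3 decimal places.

0.395

Observed p* = 39/144 = 0.27083.
Balance c(h−p*) = e gives e = 0.15×(0.54 − 0.27083) = 0.04038.
New p* = 0.54 − e/c = 0.54 − 0.02181/0.15000 = 0.39460.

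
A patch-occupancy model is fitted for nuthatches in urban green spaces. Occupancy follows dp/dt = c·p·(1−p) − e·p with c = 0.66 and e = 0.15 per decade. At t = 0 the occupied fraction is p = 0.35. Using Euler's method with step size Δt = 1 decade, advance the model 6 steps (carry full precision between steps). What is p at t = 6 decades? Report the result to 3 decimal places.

Update rule: p ← p + [c·p·(1−p) − e·p]·Δt with Δt = 1.
t = 1: p = 0.35000 + (+0.09765) = 0.44765
t = 2: p = 0.44765 + (+0.09604) = 0.54369
t = 3: p = 0.54369 + (+0.08219) = 0.62588
t = 4: p = 0.62588 + (+0.06066) = 0.68654
t = 5: p = 0.68654 + (+0.03905) = 0.72559
t = 6: p = 0.72559 + (+0.02257) = 0.74816

0.748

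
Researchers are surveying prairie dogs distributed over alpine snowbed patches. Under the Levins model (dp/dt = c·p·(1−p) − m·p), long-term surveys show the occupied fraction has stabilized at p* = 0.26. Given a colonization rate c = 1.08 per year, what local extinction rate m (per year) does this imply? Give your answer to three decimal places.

At equilibrium c(1−p*) = m.
m = 1.08 × (1 − 0.26) = 1.08 × 0.7400 = 0.7992.

0.799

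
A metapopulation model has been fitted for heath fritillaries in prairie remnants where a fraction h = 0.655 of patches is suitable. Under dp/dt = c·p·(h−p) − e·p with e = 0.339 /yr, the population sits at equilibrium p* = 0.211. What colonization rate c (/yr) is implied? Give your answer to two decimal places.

At equilibrium c(h−p*) = e, so c = e/(h−p*).
c = 0.339/(0.655 − 0.211) = 0.339/0.4440 = 0.7635.

0.76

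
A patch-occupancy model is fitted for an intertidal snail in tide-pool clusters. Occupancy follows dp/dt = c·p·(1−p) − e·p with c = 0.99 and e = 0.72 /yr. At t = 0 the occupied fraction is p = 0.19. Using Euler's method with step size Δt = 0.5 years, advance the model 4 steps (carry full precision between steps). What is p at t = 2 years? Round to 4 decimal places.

Update rule: p ← p + [c·p·(1−p) − e·p]·Δt with Δt = 0.5.
p: 0.19000 → 0.19778  (Δp = +0.00778)
p: 0.19778 → 0.20512  (Δp = +0.00734)
p: 0.20512 → 0.21198  (Δp = +0.00686)
p: 0.21198 → 0.21836  (Δp = +0.00637)

0.2184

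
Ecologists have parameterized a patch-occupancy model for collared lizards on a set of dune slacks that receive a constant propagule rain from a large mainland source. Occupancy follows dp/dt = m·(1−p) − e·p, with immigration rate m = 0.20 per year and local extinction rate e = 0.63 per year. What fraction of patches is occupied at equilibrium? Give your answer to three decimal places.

0.241

At equilibrium the propagule rain into empty patches balances local extinction: m(1−p*) = e·p*.
p* = m/(m+e) = 0.20/(0.20+0.63) = 0.20/0.8300 = 0.2410.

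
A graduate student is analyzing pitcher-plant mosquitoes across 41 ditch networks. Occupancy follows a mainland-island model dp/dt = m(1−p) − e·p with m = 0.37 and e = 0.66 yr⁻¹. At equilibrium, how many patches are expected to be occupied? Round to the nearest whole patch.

p* = m/(m+e) = 0.37/1.0300 = 0.3592.
Expected occupied patches = N × p* = 41 × 0.3592 = 14.73 ≈ 15.

15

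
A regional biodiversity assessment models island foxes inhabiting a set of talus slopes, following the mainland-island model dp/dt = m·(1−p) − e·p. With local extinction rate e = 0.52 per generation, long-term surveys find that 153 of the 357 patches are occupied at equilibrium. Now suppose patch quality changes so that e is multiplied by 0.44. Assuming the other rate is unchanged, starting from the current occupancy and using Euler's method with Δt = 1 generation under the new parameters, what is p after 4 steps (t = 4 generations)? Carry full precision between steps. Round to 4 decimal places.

0.6260

Observed p* = 153/357 = 0.42857.
Balance m(1−p*) = e·p* gives m = e·p*/(1−p*) = 0.52×0.42857/0.57143 = 0.39000.
Starting from p₀ = 0.42857; update p ← p + (dp/dt)·Δt with the new parameters.
p: 0.42857 → 0.55337  (Δp = +0.12480)
p: 0.55337 → 0.60095  (Δp = +0.04757)
p: 0.60095 → 0.61908  (Δp = +0.01814)
p: 0.61908 → 0.62599  (Δp = +0.00691)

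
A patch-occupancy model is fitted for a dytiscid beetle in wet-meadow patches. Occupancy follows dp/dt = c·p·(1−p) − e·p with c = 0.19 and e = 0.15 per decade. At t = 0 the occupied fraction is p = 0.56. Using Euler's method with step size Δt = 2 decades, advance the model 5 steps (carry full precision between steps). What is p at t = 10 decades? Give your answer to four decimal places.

0.3472

Update rule: p ← p + [c·p·(1−p) − e·p]·Δt with Δt = 2.
p: 0.56000 → 0.48563  (Δp = -0.07437)
p: 0.48563 → 0.43486  (Δp = -0.05077)
p: 0.43486 → 0.39779  (Δp = -0.03707)
p: 0.39779 → 0.36949  (Δp = -0.02831)
p: 0.36949 → 0.34717  (Δp = -0.02232)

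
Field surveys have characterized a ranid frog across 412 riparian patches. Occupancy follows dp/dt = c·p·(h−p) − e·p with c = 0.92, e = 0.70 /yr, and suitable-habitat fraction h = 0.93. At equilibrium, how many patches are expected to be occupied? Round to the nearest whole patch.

70

p* = h − e/c = 0.93 − 0.7609 = 0.1691.
Expected occupied patches = N × p* = 412 × 0.1691 = 69.68 ≈ 70.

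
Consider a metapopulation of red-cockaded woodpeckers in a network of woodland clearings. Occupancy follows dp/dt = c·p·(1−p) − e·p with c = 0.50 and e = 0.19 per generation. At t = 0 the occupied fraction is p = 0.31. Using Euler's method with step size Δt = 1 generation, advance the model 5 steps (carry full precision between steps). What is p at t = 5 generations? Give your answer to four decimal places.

Update rule: p ← p + [c·p·(1−p) − e·p]·Δt with Δt = 1.
step 1: Δp = +0.04805, p = 0.35805
step 2: Δp = +0.04690, p = 0.40495
step 3: Δp = +0.04354, p = 0.44849
step 4: Δp = +0.03846, p = 0.48695
step 5: Δp = +0.03239, p = 0.51934

0.5193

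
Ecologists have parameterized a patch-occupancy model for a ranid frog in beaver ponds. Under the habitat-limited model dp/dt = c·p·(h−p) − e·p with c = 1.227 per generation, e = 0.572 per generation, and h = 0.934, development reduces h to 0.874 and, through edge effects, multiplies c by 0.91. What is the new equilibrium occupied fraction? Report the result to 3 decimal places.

0.362

Before: p* = h − e/c = 0.934 − 0.572/1.227 = 0.934 − 0.4662 = 0.4678.
After: c = 1.11657, e = 0.572, h = 0.874; p* = 0.874 − 0.572/1.11657 = 0.3617.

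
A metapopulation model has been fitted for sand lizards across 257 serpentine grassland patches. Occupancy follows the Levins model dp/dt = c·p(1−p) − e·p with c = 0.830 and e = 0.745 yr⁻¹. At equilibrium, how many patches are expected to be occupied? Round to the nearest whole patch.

p* = 1 − e/c = 1 − 0.745/0.830 = 0.1024.
Expected occupied patches = N × p* = 257 × 0.1024 = 26.32 ≈ 26.

26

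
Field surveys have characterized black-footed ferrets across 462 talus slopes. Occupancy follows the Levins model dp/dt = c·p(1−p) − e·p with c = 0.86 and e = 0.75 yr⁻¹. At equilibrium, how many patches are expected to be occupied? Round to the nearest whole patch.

p* = 1 − e/c = 1 − 0.75/0.86 = 0.1279.
Expected occupied patches = N × p* = 462 × 0.1279 = 59.09 ≈ 59.

59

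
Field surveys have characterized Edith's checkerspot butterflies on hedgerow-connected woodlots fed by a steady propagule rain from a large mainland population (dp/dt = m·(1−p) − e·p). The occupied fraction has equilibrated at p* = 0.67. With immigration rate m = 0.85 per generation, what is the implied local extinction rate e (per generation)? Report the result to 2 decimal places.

0.42

At equilibrium m(1−p*) = e·p*, so e = m(1−p*)/p*.
e = 0.85 × 0.3300 / 0.67 = 0.4187.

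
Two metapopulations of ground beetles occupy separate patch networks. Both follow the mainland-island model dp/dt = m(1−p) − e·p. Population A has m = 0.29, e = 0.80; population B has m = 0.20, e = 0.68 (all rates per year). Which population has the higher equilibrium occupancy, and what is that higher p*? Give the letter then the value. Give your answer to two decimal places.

A: p*_A = m/(m+e) = 0.29/1.0900 = 0.2661.
B: p*_B = 0.20/0.8800 = 0.2273.
A is higher at 0.2661.

A, 0.27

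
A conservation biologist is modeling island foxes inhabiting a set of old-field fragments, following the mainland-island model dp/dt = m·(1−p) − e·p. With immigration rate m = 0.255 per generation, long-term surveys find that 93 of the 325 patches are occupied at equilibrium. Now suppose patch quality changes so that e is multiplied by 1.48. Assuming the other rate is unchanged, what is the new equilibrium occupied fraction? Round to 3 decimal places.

0.213

Observed p* = 93/325 = 0.28615.
Balance m(1−p*) = e·p* gives e = m(1−p*)/p* = 0.255×0.71385/0.28615 = 0.63614.
New p* = m/(m+e) = 0.25500/(0.25500+0.94149) = 0.21312.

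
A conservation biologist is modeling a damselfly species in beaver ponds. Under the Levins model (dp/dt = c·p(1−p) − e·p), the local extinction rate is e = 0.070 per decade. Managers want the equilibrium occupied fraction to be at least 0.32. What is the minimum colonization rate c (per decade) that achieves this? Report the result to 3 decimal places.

p* = 1 − e/c ≥ 0.32 requires e/c ≤ 0.6800, i.e. c ≥ e/0.6800.
c_min = 0.070/0.6800 = 0.1029.

0.103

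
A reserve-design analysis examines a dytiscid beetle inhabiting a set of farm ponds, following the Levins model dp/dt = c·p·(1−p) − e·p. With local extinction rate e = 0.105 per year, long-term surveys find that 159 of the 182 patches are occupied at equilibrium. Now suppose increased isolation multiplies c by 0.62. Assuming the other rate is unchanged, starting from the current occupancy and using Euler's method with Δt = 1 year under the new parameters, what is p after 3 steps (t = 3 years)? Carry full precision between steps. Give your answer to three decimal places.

0.810

Observed p* = 159/182 = 0.87363.
Balance c(1−p*) = e gives c = e/(1 − 0.87363) = 0.105/0.12637 = 0.83087.
Starting from p₀ = 0.87363; update p ← p + (dp/dt)·Δt with the new parameters.
t = 1: p = 0.87363 + (-0.03486) = 0.83877
t = 2: p = 0.83877 + (-0.01841) = 0.82036
t = 3: p = 0.82036 + (-0.01022) = 0.81014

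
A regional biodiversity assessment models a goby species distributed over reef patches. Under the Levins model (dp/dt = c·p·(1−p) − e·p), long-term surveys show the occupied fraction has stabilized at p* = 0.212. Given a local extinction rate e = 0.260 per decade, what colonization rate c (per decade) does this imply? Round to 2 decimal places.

At equilibrium c(1−p*) = e, so c = e/(1−p*).
c = 0.260/(1 − 0.212) = 0.260/0.7880 = 0.3299.

0.33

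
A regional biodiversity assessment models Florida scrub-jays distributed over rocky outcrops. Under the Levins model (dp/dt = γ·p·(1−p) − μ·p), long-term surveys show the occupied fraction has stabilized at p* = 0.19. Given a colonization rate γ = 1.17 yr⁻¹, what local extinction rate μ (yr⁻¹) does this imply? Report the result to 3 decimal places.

0.948

At equilibrium γ(1−p*) = μ.
μ = 1.17 × (1 − 0.19) = 1.17 × 0.8100 = 0.9477.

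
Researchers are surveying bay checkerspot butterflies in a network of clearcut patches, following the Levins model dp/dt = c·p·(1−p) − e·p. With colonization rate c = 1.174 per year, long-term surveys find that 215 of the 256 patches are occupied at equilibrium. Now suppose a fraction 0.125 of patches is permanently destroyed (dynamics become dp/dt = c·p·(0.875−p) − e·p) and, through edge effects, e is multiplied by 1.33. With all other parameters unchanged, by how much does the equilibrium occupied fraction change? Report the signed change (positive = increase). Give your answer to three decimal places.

-0.178

Observed p* = 215/256 = 0.83984.
Balance c(1−p*) = e gives e = 1.174×(1 − 0.83984) = 0.18803.
New p* = 0.875 − e/c = 0.875 − 0.25008/1.17400 = 0.66198.
Δp* = 0.66198 − 0.83984 = -0.17786.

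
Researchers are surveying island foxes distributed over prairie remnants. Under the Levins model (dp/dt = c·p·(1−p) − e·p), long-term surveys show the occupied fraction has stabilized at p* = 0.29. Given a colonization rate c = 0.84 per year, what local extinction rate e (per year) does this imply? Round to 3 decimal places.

0.596

At equilibrium c(1−p*) = e.
e = 0.84 × (1 − 0.29) = 0.84 × 0.7100 = 0.5964.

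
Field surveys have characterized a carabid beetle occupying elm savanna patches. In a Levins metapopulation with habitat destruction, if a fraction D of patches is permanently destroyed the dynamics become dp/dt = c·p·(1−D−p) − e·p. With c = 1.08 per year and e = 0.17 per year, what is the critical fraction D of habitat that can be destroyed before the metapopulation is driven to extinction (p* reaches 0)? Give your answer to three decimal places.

The nontrivial equilibrium is p* = (1−D) − e/c; extinction occurs when this hits zero.
So D_crit = 1 − e/c = 1 − 0.17/1.08 = 1 − 0.1574 = 0.8426.
Note this equals the original equilibrium occupancy — the Levins extinction-debt result.

0.843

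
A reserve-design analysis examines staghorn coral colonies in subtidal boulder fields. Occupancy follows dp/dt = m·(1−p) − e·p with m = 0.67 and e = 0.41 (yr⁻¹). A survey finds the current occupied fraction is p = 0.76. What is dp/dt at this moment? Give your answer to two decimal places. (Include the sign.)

Colonization term: m·(1−p) = 0.67×0.2400 = 0.16080.
Extinction term: e·p = 0.31160.
dp/dt = 0.16080 − 0.31160 = -0.15080.

-0.15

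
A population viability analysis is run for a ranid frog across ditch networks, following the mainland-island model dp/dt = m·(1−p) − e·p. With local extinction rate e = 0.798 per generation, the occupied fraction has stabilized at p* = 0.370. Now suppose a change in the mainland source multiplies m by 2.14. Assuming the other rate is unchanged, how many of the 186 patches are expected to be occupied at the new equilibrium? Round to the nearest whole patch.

104

Balance m(1−p*) = e·p* gives m = e·p*/(1−p*) = 0.798×0.37000/0.63000 = 0.46867.
New p* = m/(m+e) = 1.00295/(1.00295+0.79800) = 0.55690.
Expected occupied = 186 × 0.55690 = 103.58 ≈ 104.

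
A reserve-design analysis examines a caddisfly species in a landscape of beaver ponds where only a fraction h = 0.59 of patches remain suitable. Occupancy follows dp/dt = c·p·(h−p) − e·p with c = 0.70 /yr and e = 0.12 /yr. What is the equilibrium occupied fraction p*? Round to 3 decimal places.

0.419

Setting dp/dt = 0 and dividing by p* gives c·(h−p*) = e.
So p* = h − e/c = 0.59 − 0.12/0.70 = 0.59 − 0.1714 = 0.4186.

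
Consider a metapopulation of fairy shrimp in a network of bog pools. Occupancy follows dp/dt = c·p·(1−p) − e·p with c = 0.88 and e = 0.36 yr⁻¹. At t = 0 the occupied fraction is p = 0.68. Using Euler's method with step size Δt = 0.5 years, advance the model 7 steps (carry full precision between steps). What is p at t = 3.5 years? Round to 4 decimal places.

0.6000

Update rule: p ← p + [c·p·(1−p) − e·p]·Δt with Δt = 0.5.
t = 0.5: p = 0.68000 + (-0.02666) = 0.65334
t = 1: p = 0.65334 + (-0.01795) = 0.63540
t = 1.5: p = 0.63540 + (-0.01244) = 0.62296
t = 2: p = 0.62296 + (-0.00878) = 0.61417
t = 2.5: p = 0.61417 + (-0.00629) = 0.60789
t = 3: p = 0.60789 + (-0.00454) = 0.60335
t = 3.5: p = 0.60335 + (-0.00330) = 0.60004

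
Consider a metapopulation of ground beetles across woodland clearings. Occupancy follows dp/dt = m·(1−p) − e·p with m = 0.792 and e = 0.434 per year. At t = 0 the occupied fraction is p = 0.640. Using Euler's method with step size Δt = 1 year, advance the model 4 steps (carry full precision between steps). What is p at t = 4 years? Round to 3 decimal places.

Update rule: p ← p + [m·(1−p) − e·p]·Δt with Δt = 1.
t = 1: p = 0.64000 + (+0.00736) = 0.64736
t = 2: p = 0.64736 + (-0.00166) = 0.64570
t = 3: p = 0.64570 + (+0.00038) = 0.64607
t = 4: p = 0.64607 + (-0.00008) = 0.64599

0.646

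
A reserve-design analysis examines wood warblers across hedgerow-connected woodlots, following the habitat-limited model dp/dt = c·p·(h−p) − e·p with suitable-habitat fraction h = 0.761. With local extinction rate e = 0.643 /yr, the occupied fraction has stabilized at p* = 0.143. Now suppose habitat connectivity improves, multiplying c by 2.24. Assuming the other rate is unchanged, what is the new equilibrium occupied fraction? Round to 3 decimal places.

Balance c(h−p*) = e gives c = e/(0.761 − 0.14300) = 0.643/0.61800 = 1.04045.
New p* = 0.761 − e/c = 0.761 − 0.64300/2.33061 = 0.48511.

0.485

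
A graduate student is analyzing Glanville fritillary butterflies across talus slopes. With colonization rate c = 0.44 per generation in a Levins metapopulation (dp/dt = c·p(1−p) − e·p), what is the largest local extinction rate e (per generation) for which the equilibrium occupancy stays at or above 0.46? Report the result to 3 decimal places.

0.238

1 − e/c ≥ 0.46 ⇒ e ≤ c(1 − 0.46) = 0.44 × 0.5400.
e_max = 0.2376.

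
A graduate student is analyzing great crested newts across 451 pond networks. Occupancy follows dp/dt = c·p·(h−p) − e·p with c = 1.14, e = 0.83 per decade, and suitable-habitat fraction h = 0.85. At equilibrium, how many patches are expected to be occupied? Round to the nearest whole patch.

p* = h − e/c = 0.85 − 0.7281 = 0.1219.
Expected occupied patches = N × p* = 451 × 0.1219 = 54.99 ≈ 55.

55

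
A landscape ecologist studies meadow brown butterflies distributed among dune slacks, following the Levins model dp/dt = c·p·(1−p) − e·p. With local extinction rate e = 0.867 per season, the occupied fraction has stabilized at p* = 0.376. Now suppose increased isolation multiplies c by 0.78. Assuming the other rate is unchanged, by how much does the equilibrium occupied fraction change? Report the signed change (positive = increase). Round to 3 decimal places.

Balance c(1−p*) = e gives c = e/(1 − 0.37600) = 0.867/0.62400 = 1.38942.
New p* = 1 − e/c = 1 − 0.86700/1.08375 = 0.20000.
Δp* = 0.20000 − 0.37600 = -0.17600.

-0.176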